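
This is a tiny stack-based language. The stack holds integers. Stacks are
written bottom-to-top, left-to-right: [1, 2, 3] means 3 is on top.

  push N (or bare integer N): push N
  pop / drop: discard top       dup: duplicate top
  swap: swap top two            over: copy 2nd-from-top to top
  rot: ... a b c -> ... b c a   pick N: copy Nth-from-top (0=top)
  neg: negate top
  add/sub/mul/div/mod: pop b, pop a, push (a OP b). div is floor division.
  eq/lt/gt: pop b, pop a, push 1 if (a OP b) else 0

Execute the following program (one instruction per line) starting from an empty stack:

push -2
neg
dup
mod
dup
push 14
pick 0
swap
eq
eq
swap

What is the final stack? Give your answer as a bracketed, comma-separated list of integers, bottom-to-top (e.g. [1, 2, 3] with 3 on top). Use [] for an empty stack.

Answer: [0, 0]

Derivation:
After 'push -2': [-2]
After 'neg': [2]
After 'dup': [2, 2]
After 'mod': [0]
After 'dup': [0, 0]
After 'push 14': [0, 0, 14]
After 'pick 0': [0, 0, 14, 14]
After 'swap': [0, 0, 14, 14]
After 'eq': [0, 0, 1]
After 'eq': [0, 0]
After 'swap': [0, 0]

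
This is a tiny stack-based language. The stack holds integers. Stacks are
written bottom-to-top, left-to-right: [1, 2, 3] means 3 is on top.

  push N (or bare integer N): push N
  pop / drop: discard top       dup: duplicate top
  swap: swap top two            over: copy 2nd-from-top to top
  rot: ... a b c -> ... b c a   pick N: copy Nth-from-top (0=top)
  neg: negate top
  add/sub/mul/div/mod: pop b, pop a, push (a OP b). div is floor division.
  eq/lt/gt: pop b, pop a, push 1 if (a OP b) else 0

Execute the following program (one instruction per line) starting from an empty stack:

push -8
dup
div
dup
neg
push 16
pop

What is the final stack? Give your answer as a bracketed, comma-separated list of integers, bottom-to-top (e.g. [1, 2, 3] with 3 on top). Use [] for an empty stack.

Answer: [1, -1]

Derivation:
After 'push -8': [-8]
After 'dup': [-8, -8]
After 'div': [1]
After 'dup': [1, 1]
After 'neg': [1, -1]
After 'push 16': [1, -1, 16]
After 'pop': [1, -1]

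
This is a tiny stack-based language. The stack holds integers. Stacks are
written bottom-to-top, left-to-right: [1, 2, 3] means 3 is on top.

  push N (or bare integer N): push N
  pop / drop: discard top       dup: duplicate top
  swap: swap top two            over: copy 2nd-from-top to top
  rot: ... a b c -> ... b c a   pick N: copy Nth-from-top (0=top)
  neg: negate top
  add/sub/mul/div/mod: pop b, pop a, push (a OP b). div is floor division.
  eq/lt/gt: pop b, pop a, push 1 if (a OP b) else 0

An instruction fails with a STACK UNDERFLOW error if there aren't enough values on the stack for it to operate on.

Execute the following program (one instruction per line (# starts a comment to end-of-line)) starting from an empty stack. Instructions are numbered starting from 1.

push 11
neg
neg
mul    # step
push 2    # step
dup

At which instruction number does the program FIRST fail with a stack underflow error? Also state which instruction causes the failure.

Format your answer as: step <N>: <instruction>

Answer: step 4: mul

Derivation:
Step 1 ('push 11'): stack = [11], depth = 1
Step 2 ('neg'): stack = [-11], depth = 1
Step 3 ('neg'): stack = [11], depth = 1
Step 4 ('mul'): needs 2 value(s) but depth is 1 — STACK UNDERFLOW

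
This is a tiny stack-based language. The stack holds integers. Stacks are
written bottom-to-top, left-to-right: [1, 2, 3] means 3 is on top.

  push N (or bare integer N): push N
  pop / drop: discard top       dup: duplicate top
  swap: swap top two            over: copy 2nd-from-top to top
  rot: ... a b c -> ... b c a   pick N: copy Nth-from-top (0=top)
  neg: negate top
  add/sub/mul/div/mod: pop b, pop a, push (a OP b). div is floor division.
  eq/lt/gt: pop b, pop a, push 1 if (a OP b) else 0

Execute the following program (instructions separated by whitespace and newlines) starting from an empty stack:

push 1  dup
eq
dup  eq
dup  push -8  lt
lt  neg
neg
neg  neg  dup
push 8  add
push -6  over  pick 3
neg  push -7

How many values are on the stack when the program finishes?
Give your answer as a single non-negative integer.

Answer: 6

Derivation:
After 'push 1': stack = [1] (depth 1)
After 'dup': stack = [1, 1] (depth 2)
After 'eq': stack = [1] (depth 1)
After 'dup': stack = [1, 1] (depth 2)
After 'eq': stack = [1] (depth 1)
After 'dup': stack = [1, 1] (depth 2)
After 'push -8': stack = [1, 1, -8] (depth 3)
After 'lt': stack = [1, 0] (depth 2)
After 'lt': stack = [0] (depth 1)
After 'neg': stack = [0] (depth 1)
  ...
After 'neg': stack = [0] (depth 1)
After 'neg': stack = [0] (depth 1)
After 'dup': stack = [0, 0] (depth 2)
After 'push 8': stack = [0, 0, 8] (depth 3)
After 'add': stack = [0, 8] (depth 2)
After 'push -6': stack = [0, 8, -6] (depth 3)
After 'over': stack = [0, 8, -6, 8] (depth 4)
After 'pick 3': stack = [0, 8, -6, 8, 0] (depth 5)
After 'neg': stack = [0, 8, -6, 8, 0] (depth 5)
After 'push -7': stack = [0, 8, -6, 8, 0, -7] (depth 6)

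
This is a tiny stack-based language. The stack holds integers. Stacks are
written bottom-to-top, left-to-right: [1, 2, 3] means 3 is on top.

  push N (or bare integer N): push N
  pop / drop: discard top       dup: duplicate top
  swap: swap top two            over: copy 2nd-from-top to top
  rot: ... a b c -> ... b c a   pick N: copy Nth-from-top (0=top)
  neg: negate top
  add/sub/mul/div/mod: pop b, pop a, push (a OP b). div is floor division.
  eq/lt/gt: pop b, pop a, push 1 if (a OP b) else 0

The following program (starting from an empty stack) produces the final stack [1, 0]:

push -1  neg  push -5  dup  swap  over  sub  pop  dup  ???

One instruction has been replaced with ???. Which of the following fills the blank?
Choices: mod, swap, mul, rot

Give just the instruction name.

Stack before ???: [1, -5, -5]
Stack after ???:  [1, 0]
Checking each choice:
  mod: MATCH
  swap: produces [1, -5, -5]
  mul: produces [1, 25]
  rot: produces [-5, -5, 1]


Answer: mod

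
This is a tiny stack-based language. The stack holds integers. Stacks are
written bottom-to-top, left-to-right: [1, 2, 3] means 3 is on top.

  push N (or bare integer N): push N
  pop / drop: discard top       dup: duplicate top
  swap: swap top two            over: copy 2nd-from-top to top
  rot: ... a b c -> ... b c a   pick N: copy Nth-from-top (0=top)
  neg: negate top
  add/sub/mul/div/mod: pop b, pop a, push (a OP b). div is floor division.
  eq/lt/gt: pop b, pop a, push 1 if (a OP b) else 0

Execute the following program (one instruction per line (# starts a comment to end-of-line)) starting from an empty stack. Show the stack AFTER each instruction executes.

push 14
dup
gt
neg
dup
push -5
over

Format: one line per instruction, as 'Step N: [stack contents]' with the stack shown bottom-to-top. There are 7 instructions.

Step 1: [14]
Step 2: [14, 14]
Step 3: [0]
Step 4: [0]
Step 5: [0, 0]
Step 6: [0, 0, -5]
Step 7: [0, 0, -5, 0]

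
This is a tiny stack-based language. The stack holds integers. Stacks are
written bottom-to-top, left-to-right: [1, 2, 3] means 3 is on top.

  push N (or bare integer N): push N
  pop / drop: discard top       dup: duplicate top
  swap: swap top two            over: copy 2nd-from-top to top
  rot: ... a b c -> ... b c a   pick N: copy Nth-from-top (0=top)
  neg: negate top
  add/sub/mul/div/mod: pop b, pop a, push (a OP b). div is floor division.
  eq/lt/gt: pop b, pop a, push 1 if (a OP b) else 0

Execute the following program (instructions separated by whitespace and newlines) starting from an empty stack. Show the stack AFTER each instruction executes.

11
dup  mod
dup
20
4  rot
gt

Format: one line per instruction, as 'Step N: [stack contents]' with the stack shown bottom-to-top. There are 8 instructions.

Step 1: [11]
Step 2: [11, 11]
Step 3: [0]
Step 4: [0, 0]
Step 5: [0, 0, 20]
Step 6: [0, 0, 20, 4]
Step 7: [0, 20, 4, 0]
Step 8: [0, 20, 1]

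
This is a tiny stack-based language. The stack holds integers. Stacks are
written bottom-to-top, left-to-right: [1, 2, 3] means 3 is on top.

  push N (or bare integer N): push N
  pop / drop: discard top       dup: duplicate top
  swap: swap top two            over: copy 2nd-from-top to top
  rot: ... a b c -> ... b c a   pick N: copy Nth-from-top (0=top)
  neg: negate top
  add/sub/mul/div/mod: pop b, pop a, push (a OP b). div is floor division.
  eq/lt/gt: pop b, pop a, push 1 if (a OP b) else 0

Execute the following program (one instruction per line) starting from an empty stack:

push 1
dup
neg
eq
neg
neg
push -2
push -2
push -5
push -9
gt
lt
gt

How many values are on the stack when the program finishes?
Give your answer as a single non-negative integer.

Answer: 2

Derivation:
After 'push 1': stack = [1] (depth 1)
After 'dup': stack = [1, 1] (depth 2)
After 'neg': stack = [1, -1] (depth 2)
After 'eq': stack = [0] (depth 1)
After 'neg': stack = [0] (depth 1)
After 'neg': stack = [0] (depth 1)
After 'push -2': stack = [0, -2] (depth 2)
After 'push -2': stack = [0, -2, -2] (depth 3)
After 'push -5': stack = [0, -2, -2, -5] (depth 4)
After 'push -9': stack = [0, -2, -2, -5, -9] (depth 5)
After 'gt': stack = [0, -2, -2, 1] (depth 4)
After 'lt': stack = [0, -2, 1] (depth 3)
After 'gt': stack = [0, 0] (depth 2)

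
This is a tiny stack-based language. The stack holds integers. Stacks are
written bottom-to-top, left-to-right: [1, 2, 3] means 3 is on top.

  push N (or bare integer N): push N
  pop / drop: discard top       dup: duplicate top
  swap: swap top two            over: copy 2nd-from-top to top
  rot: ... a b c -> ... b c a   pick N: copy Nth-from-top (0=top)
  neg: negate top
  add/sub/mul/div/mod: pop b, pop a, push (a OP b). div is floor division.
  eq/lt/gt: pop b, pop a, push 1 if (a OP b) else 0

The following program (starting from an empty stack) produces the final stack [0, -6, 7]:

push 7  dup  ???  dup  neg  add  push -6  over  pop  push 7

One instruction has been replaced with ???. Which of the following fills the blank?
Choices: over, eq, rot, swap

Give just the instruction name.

Answer: eq

Derivation:
Stack before ???: [7, 7]
Stack after ???:  [1]
Checking each choice:
  over: produces [7, 7, 0, -6, 7]
  eq: MATCH
  rot: stack underflow (need 3, have 2)
  swap: produces [7, 0, -6, 7]


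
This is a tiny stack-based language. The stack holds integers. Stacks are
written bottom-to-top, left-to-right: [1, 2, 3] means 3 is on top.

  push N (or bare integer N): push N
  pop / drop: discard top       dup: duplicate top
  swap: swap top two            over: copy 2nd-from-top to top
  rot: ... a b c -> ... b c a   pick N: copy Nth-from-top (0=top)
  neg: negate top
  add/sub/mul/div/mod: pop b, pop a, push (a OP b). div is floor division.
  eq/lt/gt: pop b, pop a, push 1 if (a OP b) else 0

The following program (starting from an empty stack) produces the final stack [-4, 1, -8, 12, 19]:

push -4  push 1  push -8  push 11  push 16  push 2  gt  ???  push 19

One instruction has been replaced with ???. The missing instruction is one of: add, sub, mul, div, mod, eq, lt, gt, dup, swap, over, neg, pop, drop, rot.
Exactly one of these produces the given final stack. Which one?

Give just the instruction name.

Answer: add

Derivation:
Stack before ???: [-4, 1, -8, 11, 1]
Stack after ???:  [-4, 1, -8, 12]
The instruction that transforms [-4, 1, -8, 11, 1] -> [-4, 1, -8, 12] is: add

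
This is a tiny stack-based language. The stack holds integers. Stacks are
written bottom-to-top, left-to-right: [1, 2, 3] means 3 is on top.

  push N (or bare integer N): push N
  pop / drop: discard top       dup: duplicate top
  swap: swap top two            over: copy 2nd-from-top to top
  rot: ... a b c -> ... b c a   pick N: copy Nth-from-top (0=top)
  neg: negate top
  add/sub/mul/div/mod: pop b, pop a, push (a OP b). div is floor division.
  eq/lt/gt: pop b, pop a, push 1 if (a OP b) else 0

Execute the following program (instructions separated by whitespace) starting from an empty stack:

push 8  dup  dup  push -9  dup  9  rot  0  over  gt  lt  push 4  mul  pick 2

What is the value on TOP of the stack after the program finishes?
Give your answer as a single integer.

Answer: -9

Derivation:
After 'push 8': [8]
After 'dup': [8, 8]
After 'dup': [8, 8, 8]
After 'push -9': [8, 8, 8, -9]
After 'dup': [8, 8, 8, -9, -9]
After 'push 9': [8, 8, 8, -9, -9, 9]
After 'rot': [8, 8, 8, -9, 9, -9]
After 'push 0': [8, 8, 8, -9, 9, -9, 0]
After 'over': [8, 8, 8, -9, 9, -9, 0, -9]
After 'gt': [8, 8, 8, -9, 9, -9, 1]
After 'lt': [8, 8, 8, -9, 9, 1]
After 'push 4': [8, 8, 8, -9, 9, 1, 4]
After 'mul': [8, 8, 8, -9, 9, 4]
After 'pick 2': [8, 8, 8, -9, 9, 4, -9]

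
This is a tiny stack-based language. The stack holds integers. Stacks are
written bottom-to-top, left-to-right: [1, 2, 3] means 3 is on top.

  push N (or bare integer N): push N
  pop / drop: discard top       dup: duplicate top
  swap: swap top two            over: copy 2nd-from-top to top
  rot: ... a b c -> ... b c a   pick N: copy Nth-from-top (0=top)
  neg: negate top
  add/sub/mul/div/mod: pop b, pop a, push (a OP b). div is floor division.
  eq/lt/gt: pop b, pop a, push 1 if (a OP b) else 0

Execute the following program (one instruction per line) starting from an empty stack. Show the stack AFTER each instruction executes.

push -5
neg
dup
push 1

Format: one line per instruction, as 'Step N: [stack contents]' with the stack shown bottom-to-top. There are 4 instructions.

Step 1: [-5]
Step 2: [5]
Step 3: [5, 5]
Step 4: [5, 5, 1]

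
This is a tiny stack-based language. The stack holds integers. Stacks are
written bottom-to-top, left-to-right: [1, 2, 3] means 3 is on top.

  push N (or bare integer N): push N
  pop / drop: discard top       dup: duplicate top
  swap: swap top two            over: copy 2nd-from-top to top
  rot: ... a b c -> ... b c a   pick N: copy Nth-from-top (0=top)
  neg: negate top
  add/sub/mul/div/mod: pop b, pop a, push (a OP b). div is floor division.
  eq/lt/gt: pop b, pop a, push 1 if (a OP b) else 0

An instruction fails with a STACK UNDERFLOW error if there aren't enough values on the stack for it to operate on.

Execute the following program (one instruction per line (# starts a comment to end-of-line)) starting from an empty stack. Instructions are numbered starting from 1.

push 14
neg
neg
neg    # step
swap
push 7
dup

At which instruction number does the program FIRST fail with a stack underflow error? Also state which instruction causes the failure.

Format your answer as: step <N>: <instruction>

Step 1 ('push 14'): stack = [14], depth = 1
Step 2 ('neg'): stack = [-14], depth = 1
Step 3 ('neg'): stack = [14], depth = 1
Step 4 ('neg'): stack = [-14], depth = 1
Step 5 ('swap'): needs 2 value(s) but depth is 1 — STACK UNDERFLOW

Answer: step 5: swap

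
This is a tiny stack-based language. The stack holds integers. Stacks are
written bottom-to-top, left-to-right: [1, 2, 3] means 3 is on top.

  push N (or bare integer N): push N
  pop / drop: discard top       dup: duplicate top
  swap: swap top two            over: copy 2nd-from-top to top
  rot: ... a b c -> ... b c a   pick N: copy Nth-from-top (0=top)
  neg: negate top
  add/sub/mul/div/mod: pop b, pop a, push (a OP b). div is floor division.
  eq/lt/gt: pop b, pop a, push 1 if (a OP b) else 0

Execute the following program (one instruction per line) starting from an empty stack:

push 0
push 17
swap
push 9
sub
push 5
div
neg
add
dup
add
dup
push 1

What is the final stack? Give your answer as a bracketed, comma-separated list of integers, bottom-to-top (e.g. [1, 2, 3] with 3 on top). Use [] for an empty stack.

Answer: [38, 38, 1]

Derivation:
After 'push 0': [0]
After 'push 17': [0, 17]
After 'swap': [17, 0]
After 'push 9': [17, 0, 9]
After 'sub': [17, -9]
After 'push 5': [17, -9, 5]
After 'div': [17, -2]
After 'neg': [17, 2]
After 'add': [19]
After 'dup': [19, 19]
After 'add': [38]
After 'dup': [38, 38]
After 'push 1': [38, 38, 1]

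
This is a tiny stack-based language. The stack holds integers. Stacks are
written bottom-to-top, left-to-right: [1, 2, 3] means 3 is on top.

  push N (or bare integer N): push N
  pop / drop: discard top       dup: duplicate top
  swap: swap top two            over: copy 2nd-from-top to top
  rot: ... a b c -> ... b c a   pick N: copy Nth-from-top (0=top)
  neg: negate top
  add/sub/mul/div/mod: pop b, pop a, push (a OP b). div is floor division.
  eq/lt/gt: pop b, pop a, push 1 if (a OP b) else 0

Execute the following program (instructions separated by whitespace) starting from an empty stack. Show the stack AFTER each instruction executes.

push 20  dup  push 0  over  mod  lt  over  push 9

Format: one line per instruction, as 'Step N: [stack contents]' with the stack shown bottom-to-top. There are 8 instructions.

Step 1: [20]
Step 2: [20, 20]
Step 3: [20, 20, 0]
Step 4: [20, 20, 0, 20]
Step 5: [20, 20, 0]
Step 6: [20, 0]
Step 7: [20, 0, 20]
Step 8: [20, 0, 20, 9]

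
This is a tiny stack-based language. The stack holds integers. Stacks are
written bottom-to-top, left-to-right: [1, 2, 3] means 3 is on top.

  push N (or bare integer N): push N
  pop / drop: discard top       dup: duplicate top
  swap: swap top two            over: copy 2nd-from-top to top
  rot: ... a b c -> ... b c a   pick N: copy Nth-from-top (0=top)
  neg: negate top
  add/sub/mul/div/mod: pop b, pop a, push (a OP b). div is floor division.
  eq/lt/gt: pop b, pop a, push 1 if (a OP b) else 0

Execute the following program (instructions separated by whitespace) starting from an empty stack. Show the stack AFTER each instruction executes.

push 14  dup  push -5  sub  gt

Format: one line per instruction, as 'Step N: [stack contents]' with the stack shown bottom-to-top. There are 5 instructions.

Step 1: [14]
Step 2: [14, 14]
Step 3: [14, 14, -5]
Step 4: [14, 19]
Step 5: [0]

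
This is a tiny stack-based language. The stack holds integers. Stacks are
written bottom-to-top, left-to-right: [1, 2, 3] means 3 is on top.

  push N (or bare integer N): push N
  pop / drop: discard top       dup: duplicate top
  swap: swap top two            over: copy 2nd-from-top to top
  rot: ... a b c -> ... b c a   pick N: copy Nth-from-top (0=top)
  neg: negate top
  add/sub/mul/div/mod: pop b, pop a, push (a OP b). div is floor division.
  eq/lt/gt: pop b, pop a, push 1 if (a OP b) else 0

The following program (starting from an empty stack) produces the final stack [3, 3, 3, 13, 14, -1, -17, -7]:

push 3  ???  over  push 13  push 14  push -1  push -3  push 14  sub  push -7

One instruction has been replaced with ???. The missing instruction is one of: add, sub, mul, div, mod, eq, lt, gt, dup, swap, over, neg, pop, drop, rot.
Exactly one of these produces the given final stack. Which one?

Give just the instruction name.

Answer: dup

Derivation:
Stack before ???: [3]
Stack after ???:  [3, 3]
The instruction that transforms [3] -> [3, 3] is: dup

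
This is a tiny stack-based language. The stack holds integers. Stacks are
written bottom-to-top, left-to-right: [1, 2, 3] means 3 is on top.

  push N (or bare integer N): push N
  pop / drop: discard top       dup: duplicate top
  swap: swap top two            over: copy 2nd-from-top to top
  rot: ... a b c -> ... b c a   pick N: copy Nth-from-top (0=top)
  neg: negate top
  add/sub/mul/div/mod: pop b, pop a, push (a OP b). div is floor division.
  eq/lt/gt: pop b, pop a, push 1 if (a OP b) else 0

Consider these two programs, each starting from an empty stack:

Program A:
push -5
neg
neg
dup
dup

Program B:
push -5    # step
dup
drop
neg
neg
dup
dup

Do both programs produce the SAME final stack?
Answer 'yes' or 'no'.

Program A trace:
  After 'push -5': [-5]
  After 'neg': [5]
  After 'neg': [-5]
  After 'dup': [-5, -5]
  After 'dup': [-5, -5, -5]
Program A final stack: [-5, -5, -5]

Program B trace:
  After 'push -5': [-5]
  After 'dup': [-5, -5]
  After 'drop': [-5]
  After 'neg': [5]
  After 'neg': [-5]
  After 'dup': [-5, -5]
  After 'dup': [-5, -5, -5]
Program B final stack: [-5, -5, -5]
Same: yes

Answer: yes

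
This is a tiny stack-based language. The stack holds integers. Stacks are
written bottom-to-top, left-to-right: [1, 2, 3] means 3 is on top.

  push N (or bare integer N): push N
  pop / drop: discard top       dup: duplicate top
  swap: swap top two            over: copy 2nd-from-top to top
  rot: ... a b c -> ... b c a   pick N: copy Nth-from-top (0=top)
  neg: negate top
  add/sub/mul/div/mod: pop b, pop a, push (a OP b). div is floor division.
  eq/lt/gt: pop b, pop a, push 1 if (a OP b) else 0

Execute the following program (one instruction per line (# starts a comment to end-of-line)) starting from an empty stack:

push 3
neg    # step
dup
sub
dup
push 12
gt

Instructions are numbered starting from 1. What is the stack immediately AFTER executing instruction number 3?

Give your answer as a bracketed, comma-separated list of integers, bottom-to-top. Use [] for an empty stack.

Step 1 ('push 3'): [3]
Step 2 ('neg'): [-3]
Step 3 ('dup'): [-3, -3]

Answer: [-3, -3]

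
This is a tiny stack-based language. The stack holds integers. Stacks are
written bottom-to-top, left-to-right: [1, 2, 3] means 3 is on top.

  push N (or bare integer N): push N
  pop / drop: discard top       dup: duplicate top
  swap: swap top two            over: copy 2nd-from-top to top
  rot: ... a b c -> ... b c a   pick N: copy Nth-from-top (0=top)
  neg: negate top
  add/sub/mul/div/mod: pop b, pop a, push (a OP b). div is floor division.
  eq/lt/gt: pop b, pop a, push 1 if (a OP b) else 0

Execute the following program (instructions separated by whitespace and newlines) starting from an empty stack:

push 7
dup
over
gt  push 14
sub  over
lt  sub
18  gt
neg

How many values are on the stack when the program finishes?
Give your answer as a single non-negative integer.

After 'push 7': stack = [7] (depth 1)
After 'dup': stack = [7, 7] (depth 2)
After 'over': stack = [7, 7, 7] (depth 3)
After 'gt': stack = [7, 0] (depth 2)
After 'push 14': stack = [7, 0, 14] (depth 3)
After 'sub': stack = [7, -14] (depth 2)
After 'over': stack = [7, -14, 7] (depth 3)
After 'lt': stack = [7, 1] (depth 2)
After 'sub': stack = [6] (depth 1)
After 'push 18': stack = [6, 18] (depth 2)
After 'gt': stack = [0] (depth 1)
After 'neg': stack = [0] (depth 1)

Answer: 1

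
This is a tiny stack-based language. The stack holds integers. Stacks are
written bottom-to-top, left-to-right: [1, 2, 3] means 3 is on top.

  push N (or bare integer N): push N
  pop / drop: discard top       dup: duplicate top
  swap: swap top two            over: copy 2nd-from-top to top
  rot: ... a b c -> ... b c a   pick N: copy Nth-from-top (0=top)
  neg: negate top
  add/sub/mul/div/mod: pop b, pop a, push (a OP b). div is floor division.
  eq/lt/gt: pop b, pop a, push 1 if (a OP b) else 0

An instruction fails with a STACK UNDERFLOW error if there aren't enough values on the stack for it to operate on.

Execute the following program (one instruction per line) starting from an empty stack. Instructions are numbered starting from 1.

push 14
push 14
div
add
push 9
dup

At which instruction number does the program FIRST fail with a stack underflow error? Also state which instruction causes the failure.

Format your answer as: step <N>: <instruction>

Answer: step 4: add

Derivation:
Step 1 ('push 14'): stack = [14], depth = 1
Step 2 ('push 14'): stack = [14, 14], depth = 2
Step 3 ('div'): stack = [1], depth = 1
Step 4 ('add'): needs 2 value(s) but depth is 1 — STACK UNDERFLOW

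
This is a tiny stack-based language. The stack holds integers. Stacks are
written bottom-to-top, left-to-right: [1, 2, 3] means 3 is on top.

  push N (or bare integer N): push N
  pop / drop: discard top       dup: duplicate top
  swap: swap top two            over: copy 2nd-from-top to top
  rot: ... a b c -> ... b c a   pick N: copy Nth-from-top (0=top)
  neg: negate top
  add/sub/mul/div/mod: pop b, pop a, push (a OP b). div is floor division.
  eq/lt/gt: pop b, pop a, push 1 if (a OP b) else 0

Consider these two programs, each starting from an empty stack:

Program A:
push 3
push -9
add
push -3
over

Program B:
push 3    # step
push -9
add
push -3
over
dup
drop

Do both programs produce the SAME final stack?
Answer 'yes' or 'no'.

Program A trace:
  After 'push 3': [3]
  After 'push -9': [3, -9]
  After 'add': [-6]
  After 'push -3': [-6, -3]
  After 'over': [-6, -3, -6]
Program A final stack: [-6, -3, -6]

Program B trace:
  After 'push 3': [3]
  After 'push -9': [3, -9]
  After 'add': [-6]
  After 'push -3': [-6, -3]
  After 'over': [-6, -3, -6]
  After 'dup': [-6, -3, -6, -6]
  After 'drop': [-6, -3, -6]
Program B final stack: [-6, -3, -6]
Same: yes

Answer: yes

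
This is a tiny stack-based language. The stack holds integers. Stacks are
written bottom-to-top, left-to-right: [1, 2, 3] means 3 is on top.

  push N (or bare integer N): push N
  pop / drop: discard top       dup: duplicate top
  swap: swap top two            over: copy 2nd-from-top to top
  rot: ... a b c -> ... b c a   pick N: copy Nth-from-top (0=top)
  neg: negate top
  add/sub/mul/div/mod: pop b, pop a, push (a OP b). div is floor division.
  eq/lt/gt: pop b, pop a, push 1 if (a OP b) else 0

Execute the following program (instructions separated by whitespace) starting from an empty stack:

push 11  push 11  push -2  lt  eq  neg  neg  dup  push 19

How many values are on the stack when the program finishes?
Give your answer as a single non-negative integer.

Answer: 3

Derivation:
After 'push 11': stack = [11] (depth 1)
After 'push 11': stack = [11, 11] (depth 2)
After 'push -2': stack = [11, 11, -2] (depth 3)
After 'lt': stack = [11, 0] (depth 2)
After 'eq': stack = [0] (depth 1)
After 'neg': stack = [0] (depth 1)
After 'neg': stack = [0] (depth 1)
After 'dup': stack = [0, 0] (depth 2)
After 'push 19': stack = [0, 0, 19] (depth 3)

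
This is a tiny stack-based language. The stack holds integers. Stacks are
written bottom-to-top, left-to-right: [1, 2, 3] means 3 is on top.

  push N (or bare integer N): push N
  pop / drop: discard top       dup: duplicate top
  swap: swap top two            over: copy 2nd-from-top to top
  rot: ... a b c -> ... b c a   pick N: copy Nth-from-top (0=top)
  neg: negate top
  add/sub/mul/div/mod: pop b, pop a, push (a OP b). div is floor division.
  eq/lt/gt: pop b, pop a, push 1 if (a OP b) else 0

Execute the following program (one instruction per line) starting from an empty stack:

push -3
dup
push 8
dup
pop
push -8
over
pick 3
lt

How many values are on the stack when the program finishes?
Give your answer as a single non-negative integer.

Answer: 5

Derivation:
After 'push -3': stack = [-3] (depth 1)
After 'dup': stack = [-3, -3] (depth 2)
After 'push 8': stack = [-3, -3, 8] (depth 3)
After 'dup': stack = [-3, -3, 8, 8] (depth 4)
After 'pop': stack = [-3, -3, 8] (depth 3)
After 'push -8': stack = [-3, -3, 8, -8] (depth 4)
After 'over': stack = [-3, -3, 8, -8, 8] (depth 5)
After 'pick 3': stack = [-3, -3, 8, -8, 8, -3] (depth 6)
After 'lt': stack = [-3, -3, 8, -8, 0] (depth 5)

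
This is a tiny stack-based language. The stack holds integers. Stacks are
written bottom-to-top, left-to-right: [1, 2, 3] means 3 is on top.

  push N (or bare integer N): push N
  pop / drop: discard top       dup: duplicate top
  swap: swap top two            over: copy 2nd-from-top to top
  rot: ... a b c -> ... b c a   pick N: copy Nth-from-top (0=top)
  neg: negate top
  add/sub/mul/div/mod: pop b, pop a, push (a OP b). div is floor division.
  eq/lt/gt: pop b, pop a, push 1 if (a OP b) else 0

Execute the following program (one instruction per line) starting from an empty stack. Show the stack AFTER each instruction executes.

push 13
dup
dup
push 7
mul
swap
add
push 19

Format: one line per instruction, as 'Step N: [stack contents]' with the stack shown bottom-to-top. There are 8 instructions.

Step 1: [13]
Step 2: [13, 13]
Step 3: [13, 13, 13]
Step 4: [13, 13, 13, 7]
Step 5: [13, 13, 91]
Step 6: [13, 91, 13]
Step 7: [13, 104]
Step 8: [13, 104, 19]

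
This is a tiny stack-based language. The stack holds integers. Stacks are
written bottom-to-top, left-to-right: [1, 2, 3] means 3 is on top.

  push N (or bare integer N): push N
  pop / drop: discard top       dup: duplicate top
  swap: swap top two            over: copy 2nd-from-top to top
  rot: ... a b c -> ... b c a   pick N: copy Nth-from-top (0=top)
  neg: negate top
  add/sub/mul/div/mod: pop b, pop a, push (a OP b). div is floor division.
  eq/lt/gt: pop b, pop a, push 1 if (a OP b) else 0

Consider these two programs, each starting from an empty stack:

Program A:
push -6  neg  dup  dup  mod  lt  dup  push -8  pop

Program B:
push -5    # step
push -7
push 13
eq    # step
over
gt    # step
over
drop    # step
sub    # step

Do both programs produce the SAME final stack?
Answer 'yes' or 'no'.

Answer: no

Derivation:
Program A trace:
  After 'push -6': [-6]
  After 'neg': [6]
  After 'dup': [6, 6]
  After 'dup': [6, 6, 6]
  After 'mod': [6, 0]
  After 'lt': [0]
  After 'dup': [0, 0]
  After 'push -8': [0, 0, -8]
  After 'pop': [0, 0]
Program A final stack: [0, 0]

Program B trace:
  After 'push -5': [-5]
  After 'push -7': [-5, -7]
  After 'push 13': [-5, -7, 13]
  After 'eq': [-5, 0]
  After 'over': [-5, 0, -5]
  After 'gt': [-5, 1]
  After 'over': [-5, 1, -5]
  After 'drop': [-5, 1]
  After 'sub': [-6]
Program B final stack: [-6]
Same: no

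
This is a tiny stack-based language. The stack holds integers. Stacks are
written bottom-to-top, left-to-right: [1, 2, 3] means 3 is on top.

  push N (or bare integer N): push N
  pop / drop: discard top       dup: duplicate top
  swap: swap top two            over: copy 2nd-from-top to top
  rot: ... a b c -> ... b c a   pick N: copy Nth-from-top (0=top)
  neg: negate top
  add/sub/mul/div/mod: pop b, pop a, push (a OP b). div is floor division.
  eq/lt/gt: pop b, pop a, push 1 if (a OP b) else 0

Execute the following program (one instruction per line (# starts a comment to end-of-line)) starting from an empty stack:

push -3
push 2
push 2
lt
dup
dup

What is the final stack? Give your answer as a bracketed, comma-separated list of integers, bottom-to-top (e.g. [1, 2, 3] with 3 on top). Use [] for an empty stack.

Answer: [-3, 0, 0, 0]

Derivation:
After 'push -3': [-3]
After 'push 2': [-3, 2]
After 'push 2': [-3, 2, 2]
After 'lt': [-3, 0]
After 'dup': [-3, 0, 0]
After 'dup': [-3, 0, 0, 0]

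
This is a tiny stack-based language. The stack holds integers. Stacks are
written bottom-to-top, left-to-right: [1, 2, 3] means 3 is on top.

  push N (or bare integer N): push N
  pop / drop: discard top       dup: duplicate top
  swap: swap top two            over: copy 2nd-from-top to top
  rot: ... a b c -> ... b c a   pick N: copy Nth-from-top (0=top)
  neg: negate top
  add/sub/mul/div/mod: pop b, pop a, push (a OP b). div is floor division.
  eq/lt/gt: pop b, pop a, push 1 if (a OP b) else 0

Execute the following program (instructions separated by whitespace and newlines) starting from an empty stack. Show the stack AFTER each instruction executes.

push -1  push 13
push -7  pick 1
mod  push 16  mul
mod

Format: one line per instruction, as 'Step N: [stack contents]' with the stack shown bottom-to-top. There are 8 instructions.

Step 1: [-1]
Step 2: [-1, 13]
Step 3: [-1, 13, -7]
Step 4: [-1, 13, -7, 13]
Step 5: [-1, 13, 6]
Step 6: [-1, 13, 6, 16]
Step 7: [-1, 13, 96]
Step 8: [-1, 13]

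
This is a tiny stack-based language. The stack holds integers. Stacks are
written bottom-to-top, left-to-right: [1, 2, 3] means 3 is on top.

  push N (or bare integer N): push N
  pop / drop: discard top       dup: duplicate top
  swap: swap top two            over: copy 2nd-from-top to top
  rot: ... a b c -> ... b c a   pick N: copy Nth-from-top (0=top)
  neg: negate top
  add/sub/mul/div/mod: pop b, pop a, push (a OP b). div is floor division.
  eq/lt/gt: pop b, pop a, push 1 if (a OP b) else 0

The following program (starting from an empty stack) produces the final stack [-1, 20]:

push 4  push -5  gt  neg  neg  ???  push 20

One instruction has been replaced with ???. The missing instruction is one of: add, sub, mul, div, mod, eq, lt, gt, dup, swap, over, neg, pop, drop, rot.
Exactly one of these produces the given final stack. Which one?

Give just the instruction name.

Stack before ???: [1]
Stack after ???:  [-1]
The instruction that transforms [1] -> [-1] is: neg

Answer: neg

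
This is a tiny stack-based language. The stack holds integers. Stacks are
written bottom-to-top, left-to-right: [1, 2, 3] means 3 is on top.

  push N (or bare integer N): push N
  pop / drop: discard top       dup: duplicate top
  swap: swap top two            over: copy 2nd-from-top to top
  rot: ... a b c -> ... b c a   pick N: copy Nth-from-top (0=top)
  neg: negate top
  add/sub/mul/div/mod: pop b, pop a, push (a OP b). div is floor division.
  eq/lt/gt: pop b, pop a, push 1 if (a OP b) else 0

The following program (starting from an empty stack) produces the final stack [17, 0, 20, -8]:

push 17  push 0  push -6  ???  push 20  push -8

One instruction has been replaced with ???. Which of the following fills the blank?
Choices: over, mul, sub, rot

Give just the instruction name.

Answer: mul

Derivation:
Stack before ???: [17, 0, -6]
Stack after ???:  [17, 0]
Checking each choice:
  over: produces [17, 0, -6, 0, 20, -8]
  mul: MATCH
  sub: produces [17, 6, 20, -8]
  rot: produces [0, -6, 17, 20, -8]


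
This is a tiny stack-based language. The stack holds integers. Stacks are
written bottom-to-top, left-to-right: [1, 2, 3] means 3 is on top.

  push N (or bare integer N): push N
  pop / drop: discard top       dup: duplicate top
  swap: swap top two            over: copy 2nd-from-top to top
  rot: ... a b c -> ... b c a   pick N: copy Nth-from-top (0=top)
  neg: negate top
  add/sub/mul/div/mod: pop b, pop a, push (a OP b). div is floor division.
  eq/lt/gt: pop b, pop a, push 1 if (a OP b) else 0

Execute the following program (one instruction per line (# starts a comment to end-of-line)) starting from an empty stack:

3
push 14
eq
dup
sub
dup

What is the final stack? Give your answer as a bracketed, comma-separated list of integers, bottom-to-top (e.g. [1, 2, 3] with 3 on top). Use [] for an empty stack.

After 'push 3': [3]
After 'push 14': [3, 14]
After 'eq': [0]
After 'dup': [0, 0]
After 'sub': [0]
After 'dup': [0, 0]

Answer: [0, 0]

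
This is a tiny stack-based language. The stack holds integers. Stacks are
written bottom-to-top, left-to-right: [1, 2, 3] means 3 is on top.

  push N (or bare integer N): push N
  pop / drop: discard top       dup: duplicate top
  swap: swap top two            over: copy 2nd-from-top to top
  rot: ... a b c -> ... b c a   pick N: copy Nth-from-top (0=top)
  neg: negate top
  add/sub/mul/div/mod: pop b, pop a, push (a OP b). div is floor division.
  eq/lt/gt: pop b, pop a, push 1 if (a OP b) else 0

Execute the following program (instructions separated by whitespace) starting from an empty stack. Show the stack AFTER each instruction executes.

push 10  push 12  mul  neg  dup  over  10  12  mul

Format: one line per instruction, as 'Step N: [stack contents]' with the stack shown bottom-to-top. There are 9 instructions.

Step 1: [10]
Step 2: [10, 12]
Step 3: [120]
Step 4: [-120]
Step 5: [-120, -120]
Step 6: [-120, -120, -120]
Step 7: [-120, -120, -120, 10]
Step 8: [-120, -120, -120, 10, 12]
Step 9: [-120, -120, -120, 120]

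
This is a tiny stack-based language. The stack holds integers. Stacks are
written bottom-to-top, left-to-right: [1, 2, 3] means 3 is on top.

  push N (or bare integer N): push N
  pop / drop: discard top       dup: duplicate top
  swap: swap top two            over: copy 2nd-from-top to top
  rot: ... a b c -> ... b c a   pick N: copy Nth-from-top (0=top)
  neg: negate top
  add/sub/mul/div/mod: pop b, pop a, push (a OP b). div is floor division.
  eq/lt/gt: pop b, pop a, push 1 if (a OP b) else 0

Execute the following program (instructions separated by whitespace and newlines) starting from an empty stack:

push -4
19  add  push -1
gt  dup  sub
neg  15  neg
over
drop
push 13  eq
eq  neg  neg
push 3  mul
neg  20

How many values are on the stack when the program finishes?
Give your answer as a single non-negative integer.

After 'push -4': stack = [-4] (depth 1)
After 'push 19': stack = [-4, 19] (depth 2)
After 'add': stack = [15] (depth 1)
After 'push -1': stack = [15, -1] (depth 2)
After 'gt': stack = [1] (depth 1)
After 'dup': stack = [1, 1] (depth 2)
After 'sub': stack = [0] (depth 1)
After 'neg': stack = [0] (depth 1)
After 'push 15': stack = [0, 15] (depth 2)
After 'neg': stack = [0, -15] (depth 2)
  ...
After 'drop': stack = [0, -15] (depth 2)
After 'push 13': stack = [0, -15, 13] (depth 3)
After 'eq': stack = [0, 0] (depth 2)
After 'eq': stack = [1] (depth 1)
After 'neg': stack = [-1] (depth 1)
After 'neg': stack = [1] (depth 1)
After 'push 3': stack = [1, 3] (depth 2)
After 'mul': stack = [3] (depth 1)
After 'neg': stack = [-3] (depth 1)
After 'push 20': stack = [-3, 20] (depth 2)

Answer: 2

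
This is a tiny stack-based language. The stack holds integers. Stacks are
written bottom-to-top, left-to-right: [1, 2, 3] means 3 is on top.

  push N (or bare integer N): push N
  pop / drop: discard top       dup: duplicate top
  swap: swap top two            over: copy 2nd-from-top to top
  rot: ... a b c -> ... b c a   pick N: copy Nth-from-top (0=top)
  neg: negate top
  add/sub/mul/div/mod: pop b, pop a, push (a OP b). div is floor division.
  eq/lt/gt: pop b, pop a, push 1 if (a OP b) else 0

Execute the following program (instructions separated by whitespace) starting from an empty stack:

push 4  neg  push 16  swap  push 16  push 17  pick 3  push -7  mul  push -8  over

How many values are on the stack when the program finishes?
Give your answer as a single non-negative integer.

Answer: 7

Derivation:
After 'push 4': stack = [4] (depth 1)
After 'neg': stack = [-4] (depth 1)
After 'push 16': stack = [-4, 16] (depth 2)
After 'swap': stack = [16, -4] (depth 2)
After 'push 16': stack = [16, -4, 16] (depth 3)
After 'push 17': stack = [16, -4, 16, 17] (depth 4)
After 'pick 3': stack = [16, -4, 16, 17, 16] (depth 5)
After 'push -7': stack = [16, -4, 16, 17, 16, -7] (depth 6)
After 'mul': stack = [16, -4, 16, 17, -112] (depth 5)
After 'push -8': stack = [16, -4, 16, 17, -112, -8] (depth 6)
After 'over': stack = [16, -4, 16, 17, -112, -8, -112] (depth 7)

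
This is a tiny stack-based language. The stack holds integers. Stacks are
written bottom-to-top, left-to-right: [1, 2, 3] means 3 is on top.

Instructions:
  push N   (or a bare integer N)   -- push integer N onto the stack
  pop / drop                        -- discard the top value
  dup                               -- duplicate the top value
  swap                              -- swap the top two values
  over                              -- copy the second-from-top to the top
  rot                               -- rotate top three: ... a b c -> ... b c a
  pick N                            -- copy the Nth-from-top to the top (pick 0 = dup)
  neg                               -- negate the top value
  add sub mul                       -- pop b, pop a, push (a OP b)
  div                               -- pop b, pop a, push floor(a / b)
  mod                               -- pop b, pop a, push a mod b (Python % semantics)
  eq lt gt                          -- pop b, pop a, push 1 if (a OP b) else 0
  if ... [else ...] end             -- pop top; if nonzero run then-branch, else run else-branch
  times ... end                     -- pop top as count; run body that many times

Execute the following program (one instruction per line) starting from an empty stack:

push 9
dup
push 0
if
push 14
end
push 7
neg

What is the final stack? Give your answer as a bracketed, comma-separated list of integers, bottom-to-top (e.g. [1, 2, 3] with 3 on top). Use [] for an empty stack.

Answer: [9, 9, -7]

Derivation:
After 'push 9': [9]
After 'dup': [9, 9]
After 'push 0': [9, 9, 0]
After 'if': [9, 9]
After 'push 7': [9, 9, 7]
After 'neg': [9, 9, -7]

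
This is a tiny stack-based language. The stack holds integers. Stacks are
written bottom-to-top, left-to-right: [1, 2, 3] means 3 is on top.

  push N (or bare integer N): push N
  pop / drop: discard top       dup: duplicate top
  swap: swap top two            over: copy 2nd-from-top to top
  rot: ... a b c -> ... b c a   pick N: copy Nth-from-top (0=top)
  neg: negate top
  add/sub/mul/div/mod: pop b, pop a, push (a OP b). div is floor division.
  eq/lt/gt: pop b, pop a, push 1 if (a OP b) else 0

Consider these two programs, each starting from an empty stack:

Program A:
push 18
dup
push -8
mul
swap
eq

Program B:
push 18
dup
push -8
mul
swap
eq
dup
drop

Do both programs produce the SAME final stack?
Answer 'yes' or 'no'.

Program A trace:
  After 'push 18': [18]
  After 'dup': [18, 18]
  After 'push -8': [18, 18, -8]
  After 'mul': [18, -144]
  After 'swap': [-144, 18]
  After 'eq': [0]
Program A final stack: [0]

Program B trace:
  After 'push 18': [18]
  After 'dup': [18, 18]
  After 'push -8': [18, 18, -8]
  After 'mul': [18, -144]
  After 'swap': [-144, 18]
  After 'eq': [0]
  After 'dup': [0, 0]
  After 'drop': [0]
Program B final stack: [0]
Same: yes

Answer: yes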